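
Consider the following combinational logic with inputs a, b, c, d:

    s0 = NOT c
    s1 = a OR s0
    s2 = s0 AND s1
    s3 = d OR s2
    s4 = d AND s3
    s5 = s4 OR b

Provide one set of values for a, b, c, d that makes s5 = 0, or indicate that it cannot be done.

a=1 b=0 c=0 d=0

s5 = s4 OR b must be 0, so both s4 = 0 and b = 0.
Check with a=1 b=0 c=0 d=0:
s0 = NOT c = NOT 0 = 1
s1 = a OR s0 = 1 OR 1 = 1
s2 = s0 AND s1 = 1 AND 1 = 1
s3 = d OR s2 = 0 OR 1 = 1
s4 = d AND s3 = 0 AND 1 = 0
s5 = s4 OR b = 0 OR 0 = 0
So s5 = 0 as required.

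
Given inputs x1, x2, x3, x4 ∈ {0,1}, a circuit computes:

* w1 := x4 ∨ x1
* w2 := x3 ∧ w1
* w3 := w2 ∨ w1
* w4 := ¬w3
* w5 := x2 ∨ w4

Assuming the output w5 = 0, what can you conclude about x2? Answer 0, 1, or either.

w5 = x2 ∨ w4 must be 0, so both x2 = 0 and w4 = 0.
w4 = ¬w3 must be 0, so w3 = 1.
Every assignment with w5 = 0 has x2 = 0; there are 6 such assignment(s).

0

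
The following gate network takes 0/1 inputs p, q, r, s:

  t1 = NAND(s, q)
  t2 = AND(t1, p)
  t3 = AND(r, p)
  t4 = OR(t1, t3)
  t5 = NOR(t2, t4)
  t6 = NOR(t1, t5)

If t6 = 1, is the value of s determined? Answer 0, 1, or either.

t6 = NOR(t1, t5) must be 1, so both t1 = 0 and t5 = 0.
t1 = NAND(s, q) must be 0, so both s = 1 and q = 1.
t5 = NOR(t2, t4) must be 0, so at least one of t2, t4 is 1.
Every assignment with t6 = 1 has s = 1; there are 1 such assignment(s).
  p=1, q=1, r=1, s=1

1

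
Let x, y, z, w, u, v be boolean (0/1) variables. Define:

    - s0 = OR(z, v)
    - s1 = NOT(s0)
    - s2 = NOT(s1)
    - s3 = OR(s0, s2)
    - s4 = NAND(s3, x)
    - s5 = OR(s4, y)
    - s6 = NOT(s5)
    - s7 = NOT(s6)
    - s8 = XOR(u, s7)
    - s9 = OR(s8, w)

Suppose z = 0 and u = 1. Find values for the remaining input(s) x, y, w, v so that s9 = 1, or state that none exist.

x=1, y=1, w=1, v=0

Check with z = 0 and u = 1 and x=1, y=1, w=1, v=0:
s0 = OR(z, v) = OR(0, 0) = 0
s1 = NOT(s0) = NOT 0 = 1
s2 = NOT(s1) = NOT 1 = 0
s3 = OR(s0, s2) = OR(0, 0) = 0
s4 = NAND(s3, x) = NAND(0, 1) = 1
s5 = OR(s4, y) = OR(1, 1) = 1
s6 = NOT(s5) = NOT 1 = 0
s7 = NOT(s6) = NOT 0 = 1
s8 = XOR(u, s7) = XOR(1, 1) = 0
s9 = OR(s8, w) = OR(0, 1) = 1
So s9 = 1.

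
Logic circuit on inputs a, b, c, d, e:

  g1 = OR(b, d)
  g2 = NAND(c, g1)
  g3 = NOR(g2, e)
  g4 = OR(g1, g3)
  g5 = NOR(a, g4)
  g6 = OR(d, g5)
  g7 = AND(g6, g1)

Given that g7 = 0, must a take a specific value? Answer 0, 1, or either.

Both values of a occur among assignments with g7 = 0:
  a=0: a=0, b=0, c=0, d=0, e=0
  a=1: a=1, b=0, c=0, d=0, e=0

either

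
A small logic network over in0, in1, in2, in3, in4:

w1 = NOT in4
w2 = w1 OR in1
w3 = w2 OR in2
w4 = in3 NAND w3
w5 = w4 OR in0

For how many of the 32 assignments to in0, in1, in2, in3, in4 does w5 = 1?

25

w5 = w4 OR in0 must be 1, so at least one of w4, in0 is 1.
Enumerating the 32 input combinations, 25 give w5 = 1 and 7 give w5 = 0.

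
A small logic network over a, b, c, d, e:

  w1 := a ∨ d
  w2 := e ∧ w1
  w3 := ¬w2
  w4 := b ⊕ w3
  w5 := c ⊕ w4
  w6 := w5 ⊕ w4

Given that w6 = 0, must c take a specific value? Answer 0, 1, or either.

0

w6 = w5 ⊕ w4 must be 0, so w5 and w4 are equal.
Every assignment with w6 = 0 has c = 0; there are 16 such assignment(s).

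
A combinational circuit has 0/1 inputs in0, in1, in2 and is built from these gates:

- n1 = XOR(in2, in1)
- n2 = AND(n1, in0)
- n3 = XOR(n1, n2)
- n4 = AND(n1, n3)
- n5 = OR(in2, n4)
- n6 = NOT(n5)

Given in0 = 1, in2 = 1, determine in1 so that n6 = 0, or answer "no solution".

n6 = NOT(n5) must be 0, so n5 = 1.
n5 = OR(in2, n4) must be 1, so at least one of in2, n4 is 1.
Check with in0 = 1, in2 = 1 and in1=0:
n1 = XOR(in2, in1) = XOR(1, 0) = 1
n2 = AND(n1, in0) = AND(1, 1) = 1
n3 = XOR(n1, n2) = XOR(1, 1) = 0
n4 = AND(n1, n3) = AND(1, 0) = 0
n5 = OR(in2, n4) = OR(1, 0) = 1
n6 = NOT(n5) = NOT 1 = 0
So n6 = 0.

in1=0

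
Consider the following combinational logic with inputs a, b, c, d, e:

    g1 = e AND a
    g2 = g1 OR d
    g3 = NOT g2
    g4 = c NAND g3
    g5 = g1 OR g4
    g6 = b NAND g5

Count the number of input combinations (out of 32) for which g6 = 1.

19

g6 = b NAND g5 must be 1, so at least one of b, g5 is 0.
Enumerating the 32 input combinations, 19 give g6 = 1 and 13 give g6 = 0.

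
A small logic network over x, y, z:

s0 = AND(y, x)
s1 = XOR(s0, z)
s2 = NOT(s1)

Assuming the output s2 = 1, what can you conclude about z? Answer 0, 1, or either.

either

Both values of z occur among assignments with s2 = 1:
  z=0: x=0, y=0, z=0
  z=1: x=1, y=1, z=1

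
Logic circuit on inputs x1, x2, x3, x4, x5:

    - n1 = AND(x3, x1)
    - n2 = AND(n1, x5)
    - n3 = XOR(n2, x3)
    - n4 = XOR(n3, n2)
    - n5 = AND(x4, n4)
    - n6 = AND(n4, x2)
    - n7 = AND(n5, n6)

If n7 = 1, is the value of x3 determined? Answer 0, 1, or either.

n7 = AND(n5, n6) must be 1, so both n5 = 1 and n6 = 1.
n5 = AND(x4, n4) must be 1, so both x4 = 1 and n4 = 1.
n6 = AND(n4, x2) must be 1, so both n4 = 1 and x2 = 1.
Every assignment with n7 = 1 has x3 = 1; there are 4 such assignment(s).
  x1=0, x2=1, x3=1, x4=1, x5=0
  x1=0, x2=1, x3=1, x4=1, x5=1
  x1=1, x2=1, x3=1, x4=1, x5=0
  x1=1, x2=1, x3=1, x4=1, x5=1

1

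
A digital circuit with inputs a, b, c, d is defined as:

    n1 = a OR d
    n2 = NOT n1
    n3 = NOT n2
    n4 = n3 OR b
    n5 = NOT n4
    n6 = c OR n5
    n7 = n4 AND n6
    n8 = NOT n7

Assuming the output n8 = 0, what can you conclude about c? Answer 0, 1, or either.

1

n8 = NOT n7 must be 0, so n7 = 1.
n7 = n4 AND n6 must be 1, so both n4 = 1 and n6 = 1.
Every assignment with n8 = 0 has c = 1; there are 7 such assignment(s).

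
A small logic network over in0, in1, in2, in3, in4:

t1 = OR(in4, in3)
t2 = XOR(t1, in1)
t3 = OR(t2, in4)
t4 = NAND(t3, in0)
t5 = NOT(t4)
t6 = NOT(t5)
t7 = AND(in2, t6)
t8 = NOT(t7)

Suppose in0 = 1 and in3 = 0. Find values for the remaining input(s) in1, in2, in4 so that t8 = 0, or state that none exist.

in1=0, in2=1, in4=0

t8 = NOT(t7) must be 0, so t7 = 1.
Check with in0 = 1 and in3 = 0 and in1=0, in2=1, in4=0:
t1 = OR(in4, in3) = OR(0, 0) = 0
t2 = XOR(t1, in1) = XOR(0, 0) = 0
t3 = OR(t2, in4) = OR(0, 0) = 0
t4 = NAND(t3, in0) = NAND(0, 1) = 1
t5 = NOT(t4) = NOT 1 = 0
t6 = NOT(t5) = NOT 0 = 1
t7 = AND(in2, t6) = AND(1, 1) = 1
t8 = NOT(t7) = NOT 1 = 0
So t8 = 0.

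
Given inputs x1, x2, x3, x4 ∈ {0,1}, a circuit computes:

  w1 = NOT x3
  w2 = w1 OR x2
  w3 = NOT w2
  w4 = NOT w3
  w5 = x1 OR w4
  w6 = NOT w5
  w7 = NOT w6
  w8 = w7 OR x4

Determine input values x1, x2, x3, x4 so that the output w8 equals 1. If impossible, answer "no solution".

x1=0, x2=1, x3=0, x4=1

Check with x1=0, x2=1, x3=0, x4=1:
w1 = NOT x3 = NOT 0 = 1
w2 = w1 OR x2 = 1 OR 1 = 1
w3 = NOT w2 = NOT 1 = 0
w4 = NOT w3 = NOT 0 = 1
w5 = x1 OR w4 = 0 OR 1 = 1
w6 = NOT w5 = NOT 1 = 0
w7 = NOT w6 = NOT 0 = 1
w8 = w7 OR x4 = 1 OR 1 = 1
So w8 = 1 as required.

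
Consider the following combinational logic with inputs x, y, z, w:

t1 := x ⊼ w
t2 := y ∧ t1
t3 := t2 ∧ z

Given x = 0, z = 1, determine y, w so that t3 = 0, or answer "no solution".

y=0, w=1

t3 = t2 ∧ z must be 0, so at least one of t2, z is 0.
Check with x = 0, z = 1 and y=0, w=1:
t1 = x ⊼ w = 0 ⊼ 1 = 1
t2 = y ∧ t1 = 0 ∧ 1 = 0
t3 = t2 ∧ z = 0 ∧ 1 = 0
So t3 = 0.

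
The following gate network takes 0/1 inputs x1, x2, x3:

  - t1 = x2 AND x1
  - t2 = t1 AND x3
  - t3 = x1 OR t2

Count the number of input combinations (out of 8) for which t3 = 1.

t3 = x1 OR t2 must be 1, so at least one of x1, t2 is 1.
Enumerating the 8 input combinations, 4 give t3 = 1 and 4 give t3 = 0.

4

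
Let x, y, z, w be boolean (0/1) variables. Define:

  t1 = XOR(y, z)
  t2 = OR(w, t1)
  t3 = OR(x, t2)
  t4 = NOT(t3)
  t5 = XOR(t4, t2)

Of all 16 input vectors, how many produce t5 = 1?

t5 = XOR(t4, t2) must be 1, so t4 and t2 differ.
Enumerating the 16 input combinations, 14 give t5 = 1 and 2 give t5 = 0.

14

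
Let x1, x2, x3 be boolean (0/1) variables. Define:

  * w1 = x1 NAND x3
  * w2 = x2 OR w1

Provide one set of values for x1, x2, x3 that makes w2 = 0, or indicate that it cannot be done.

w2 = x2 OR w1 must be 0, so both x2 = 0 and w1 = 0.
w1 = x1 NAND x3 must be 0, so both x1 = 1 and x3 = 1.
Check with x1=1 x2=0 x3=1:
w1 = x1 NAND x3 = 1 NAND 1 = 0
w2 = x2 OR w1 = 0 OR 0 = 0
So w2 = 0 as required.

x1=1 x2=0 x3=1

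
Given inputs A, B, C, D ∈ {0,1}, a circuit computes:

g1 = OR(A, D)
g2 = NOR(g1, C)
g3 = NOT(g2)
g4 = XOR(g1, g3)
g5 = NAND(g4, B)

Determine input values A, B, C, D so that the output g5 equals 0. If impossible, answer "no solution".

A=0 B=1 C=1 D=0

g5 = NAND(g4, B) must be 0, so both g4 = 1 and B = 1.
Check with A=0 B=1 C=1 D=0:
g1 = OR(A, D) = OR(0, 0) = 0
g2 = NOR(g1, C) = NOR(0, 1) = 0
g3 = NOT(g2) = NOT 0 = 1
g4 = XOR(g1, g3) = XOR(0, 1) = 1
g5 = NAND(g4, B) = NAND(1, 1) = 0
So g5 = 0 as required.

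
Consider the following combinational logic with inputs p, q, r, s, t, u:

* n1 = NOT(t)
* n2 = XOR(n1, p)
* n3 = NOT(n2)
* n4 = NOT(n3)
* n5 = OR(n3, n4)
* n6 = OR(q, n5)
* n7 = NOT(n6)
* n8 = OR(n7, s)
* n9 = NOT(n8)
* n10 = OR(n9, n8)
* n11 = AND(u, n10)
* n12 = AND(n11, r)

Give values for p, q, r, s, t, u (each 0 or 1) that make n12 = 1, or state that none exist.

n12 = AND(n11, r) must be 1, so both n11 = 1 and r = 1.
n11 = AND(u, n10) must be 1, so both u = 1 and n10 = 1.
n10 = OR(n9, n8) must be 1, so at least one of n9, n8 is 1.
Check with p=0, q=1, r=1, s=1, t=1, u=1:
n1 = NOT(t) = NOT 1 = 0
n2 = XOR(n1, p) = XOR(0, 0) = 0
n3 = NOT(n2) = NOT 0 = 1
n4 = NOT(n3) = NOT 1 = 0
n5 = OR(n3, n4) = OR(1, 0) = 1
n6 = OR(q, n5) = OR(1, 1) = 1
n7 = NOT(n6) = NOT 1 = 0
n8 = OR(n7, s) = OR(0, 1) = 1
n9 = NOT(n8) = NOT 1 = 0
n10 = OR(n9, n8) = OR(0, 1) = 1
n11 = AND(u, n10) = AND(1, 1) = 1
n12 = AND(n11, r) = AND(1, 1) = 1
So n12 = 1 as required.

p=0, q=1, r=1, s=1, t=1, u=1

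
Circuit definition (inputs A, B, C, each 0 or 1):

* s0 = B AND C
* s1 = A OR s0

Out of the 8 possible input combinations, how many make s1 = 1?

5

s1 = A OR s0 must be 1, so at least one of A, s0 is 1.
Satisfying assignments:
  A=0, B=1, C=1
  A=1, B=0, C=0
  A=1, B=0, C=1
  A=1, B=1, C=0
  A=1, B=1, C=1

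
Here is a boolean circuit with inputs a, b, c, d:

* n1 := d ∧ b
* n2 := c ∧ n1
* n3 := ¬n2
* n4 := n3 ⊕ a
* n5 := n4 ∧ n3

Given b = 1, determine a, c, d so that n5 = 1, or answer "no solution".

a=0, c=0, d=1

Check with b = 1 and a=0, c=0, d=1:
n1 = d ∧ b = 1 ∧ 1 = 1
n2 = c ∧ n1 = 0 ∧ 1 = 0
n3 = ¬n2 = ¬0 = 1
n4 = n3 ⊕ a = 1 ⊕ 0 = 1
n5 = n4 ∧ n3 = 1 ∧ 1 = 1
So n5 = 1.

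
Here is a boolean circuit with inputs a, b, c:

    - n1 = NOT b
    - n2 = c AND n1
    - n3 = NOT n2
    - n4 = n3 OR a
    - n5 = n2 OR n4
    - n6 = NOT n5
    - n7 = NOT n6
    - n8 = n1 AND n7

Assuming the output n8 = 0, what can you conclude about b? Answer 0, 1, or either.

n8 = n1 AND n7 must be 0, so at least one of n1, n7 is 0.
Every assignment with n8 = 0 has b = 1; there are 4 such assignment(s).
  a=0, b=1, c=0
  a=0, b=1, c=1
  a=1, b=1, c=0
  a=1, b=1, c=1

1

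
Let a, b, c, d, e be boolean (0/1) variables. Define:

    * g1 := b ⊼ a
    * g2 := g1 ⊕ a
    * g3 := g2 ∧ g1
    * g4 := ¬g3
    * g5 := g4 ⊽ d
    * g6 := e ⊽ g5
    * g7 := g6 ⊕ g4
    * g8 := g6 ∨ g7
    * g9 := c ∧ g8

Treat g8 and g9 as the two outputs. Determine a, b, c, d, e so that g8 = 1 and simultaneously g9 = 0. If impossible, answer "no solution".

Check with a=1 b=1 c=0 d=0 e=1:
g1 = b ⊼ a = 1 ⊼ 1 = 0
g2 = g1 ⊕ a = 0 ⊕ 1 = 1
g3 = g2 ∧ g1 = 1 ∧ 0 = 0
g4 = ¬g3 = ¬0 = 1
g5 = g4 ⊽ d = 1 ⊽ 0 = 0
g6 = e ⊽ g5 = 1 ⊽ 0 = 0
g7 = g6 ⊕ g4 = 0 ⊕ 1 = 1
g8 = g6 ∨ g7 = 0 ∨ 1 = 1
g9 = c ∧ g8 = 0 ∧ 1 = 0
So g8 = 1 and g9 = 0.

a=1 b=1 c=0 d=0 e=1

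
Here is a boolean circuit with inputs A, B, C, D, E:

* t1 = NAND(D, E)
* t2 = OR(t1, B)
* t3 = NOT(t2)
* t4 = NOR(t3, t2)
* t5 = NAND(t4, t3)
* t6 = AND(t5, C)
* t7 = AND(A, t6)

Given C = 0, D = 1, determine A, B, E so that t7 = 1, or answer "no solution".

With C = 0, D = 1 fixed, none of the 8 settings of A, B, E give t7 = 1.
For example, with A=0, B=0, E=0:
t1 = NAND(D, E) = NAND(1, 0) = 1
t2 = OR(t1, B) = OR(1, 0) = 1
t3 = NOT(t2) = NOT 1 = 0
t4 = NOR(t3, t2) = NOR(0, 1) = 0
t5 = NAND(t4, t3) = NAND(0, 0) = 1
t6 = AND(t5, C) = AND(1, 0) = 0
t7 = AND(A, t6) = AND(0, 0) = 0
giving t7 = 0 ≠ 1.

no solution exists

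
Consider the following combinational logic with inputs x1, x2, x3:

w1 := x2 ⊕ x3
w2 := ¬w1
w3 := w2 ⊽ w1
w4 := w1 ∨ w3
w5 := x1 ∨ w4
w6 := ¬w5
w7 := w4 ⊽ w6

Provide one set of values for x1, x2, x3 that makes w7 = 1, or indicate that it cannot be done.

x1=1, x2=0, x3=0

Check with x1=1, x2=0, x3=0:
w1 = x2 ⊕ x3 = 0 ⊕ 0 = 0
w2 = ¬w1 = ¬0 = 1
w3 = w2 ⊽ w1 = 1 ⊽ 0 = 0
w4 = w1 ∨ w3 = 0 ∨ 0 = 0
w5 = x1 ∨ w4 = 1 ∨ 0 = 1
w6 = ¬w5 = ¬1 = 0
w7 = w4 ⊽ w6 = 0 ⊽ 0 = 1
So w7 = 1 as required.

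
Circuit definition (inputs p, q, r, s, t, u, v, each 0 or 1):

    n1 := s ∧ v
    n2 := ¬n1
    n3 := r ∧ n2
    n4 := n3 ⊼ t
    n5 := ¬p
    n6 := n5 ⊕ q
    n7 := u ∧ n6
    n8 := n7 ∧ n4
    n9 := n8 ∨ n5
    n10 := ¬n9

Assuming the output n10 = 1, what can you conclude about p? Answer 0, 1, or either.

1

n10 = ¬n9 must be 1, so n9 = 0.
n9 = n8 ∨ n5 must be 0, so both n8 = 0 and n5 = 0.
Every assignment with n10 = 1 has p = 1; there are 51 such assignment(s).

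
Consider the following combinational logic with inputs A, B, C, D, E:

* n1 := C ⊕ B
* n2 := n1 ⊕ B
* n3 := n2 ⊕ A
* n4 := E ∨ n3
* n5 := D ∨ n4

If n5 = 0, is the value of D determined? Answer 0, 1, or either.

0

n5 = D ∨ n4 must be 0, so both D = 0 and n4 = 0.
Every assignment with n5 = 0 has D = 0; there are 4 such assignment(s).
  A=0, B=0, C=0, D=0, E=0
  A=0, B=1, C=0, D=0, E=0
  A=1, B=0, C=1, D=0, E=0
  A=1, B=1, C=1, D=0, E=0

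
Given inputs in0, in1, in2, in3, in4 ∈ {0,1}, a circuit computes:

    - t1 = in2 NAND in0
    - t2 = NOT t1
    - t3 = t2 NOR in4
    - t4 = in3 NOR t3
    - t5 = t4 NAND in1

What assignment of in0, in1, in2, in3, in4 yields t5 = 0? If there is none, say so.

Check with in0=1 in1=1 in2=0 in3=0 in4=1:
t1 = in2 NAND in0 = 0 NAND 1 = 1
t2 = NOT t1 = NOT 1 = 0
t3 = t2 NOR in4 = 0 NOR 1 = 0
t4 = in3 NOR t3 = 0 NOR 0 = 1
t5 = t4 NAND in1 = 1 NAND 1 = 0
So t5 = 0 as required.

in0=1 in1=1 in2=0 in3=0 in4=1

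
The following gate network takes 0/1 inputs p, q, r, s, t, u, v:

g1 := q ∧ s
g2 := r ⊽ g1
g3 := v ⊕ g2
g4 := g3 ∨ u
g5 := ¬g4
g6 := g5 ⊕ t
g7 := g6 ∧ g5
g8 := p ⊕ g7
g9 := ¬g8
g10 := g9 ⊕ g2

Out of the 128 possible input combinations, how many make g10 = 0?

g10 = g9 ⊕ g2 must be 0, so g9 and g2 are equal.
Enumerating the 128 input combinations, 64 give g10 = 0 and 64 give g10 = 1.

64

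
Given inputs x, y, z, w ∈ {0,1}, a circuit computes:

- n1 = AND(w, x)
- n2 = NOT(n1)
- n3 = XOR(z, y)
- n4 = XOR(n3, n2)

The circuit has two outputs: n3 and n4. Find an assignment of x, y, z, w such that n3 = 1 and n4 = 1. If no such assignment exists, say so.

x=1, y=0, z=1, w=1

Check with x=1, y=0, z=1, w=1:
n1 = AND(w, x) = AND(1, 1) = 1
n2 = NOT(n1) = NOT 1 = 0
n3 = XOR(z, y) = XOR(1, 0) = 1
n4 = XOR(n3, n2) = XOR(1, 0) = 1
So n3 = 1 and n4 = 1.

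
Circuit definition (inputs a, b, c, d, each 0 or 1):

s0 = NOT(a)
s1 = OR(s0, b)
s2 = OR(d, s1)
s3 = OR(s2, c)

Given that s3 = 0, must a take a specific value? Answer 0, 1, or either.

s3 = OR(s2, c) must be 0, so both s2 = 0 and c = 0.
s2 = OR(d, s1) must be 0, so both d = 0 and s1 = 0.
Every assignment with s3 = 0 has a = 1; there are 1 such assignment(s).
  a=1, b=0, c=0, d=0

1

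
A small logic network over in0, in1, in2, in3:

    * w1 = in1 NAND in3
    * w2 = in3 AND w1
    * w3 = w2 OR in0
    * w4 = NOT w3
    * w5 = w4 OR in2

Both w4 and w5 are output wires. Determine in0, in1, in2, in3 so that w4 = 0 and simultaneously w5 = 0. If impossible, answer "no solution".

in0=1, in1=1, in2=0, in3=0

Check with in0=1, in1=1, in2=0, in3=0:
w1 = in1 NAND in3 = 1 NAND 0 = 1
w2 = in3 AND w1 = 0 AND 1 = 0
w3 = w2 OR in0 = 0 OR 1 = 1
w4 = NOT w3 = NOT 1 = 0
w5 = w4 OR in2 = 0 OR 0 = 0
So w4 = 0 and w5 = 0.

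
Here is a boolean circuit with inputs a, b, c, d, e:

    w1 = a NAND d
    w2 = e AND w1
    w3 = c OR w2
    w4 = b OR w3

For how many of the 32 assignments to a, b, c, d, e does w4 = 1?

w4 = b OR w3 must be 1, so at least one of b, w3 is 1.
Enumerating the 32 input combinations, 27 give w4 = 1 and 5 give w4 = 0.

27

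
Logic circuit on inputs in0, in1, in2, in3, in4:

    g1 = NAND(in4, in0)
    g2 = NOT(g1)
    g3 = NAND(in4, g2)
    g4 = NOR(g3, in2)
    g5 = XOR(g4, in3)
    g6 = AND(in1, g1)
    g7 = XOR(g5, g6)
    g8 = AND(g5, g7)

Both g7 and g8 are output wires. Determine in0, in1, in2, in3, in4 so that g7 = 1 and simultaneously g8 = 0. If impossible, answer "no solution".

Check with in0=0 in1=1 in2=0 in3=0 in4=0:
g1 = NAND(in4, in0) = NAND(0, 0) = 1
g2 = NOT(g1) = NOT 1 = 0
g3 = NAND(in4, g2) = NAND(0, 0) = 1
g4 = NOR(g3, in2) = NOR(1, 0) = 0
g5 = XOR(g4, in3) = XOR(0, 0) = 0
g6 = AND(in1, g1) = AND(1, 1) = 1
g7 = XOR(g5, g6) = XOR(0, 1) = 1
g8 = AND(g5, g7) = AND(0, 1) = 0
So g7 = 1 and g8 = 0.

in0=0 in1=1 in2=0 in3=0 in4=0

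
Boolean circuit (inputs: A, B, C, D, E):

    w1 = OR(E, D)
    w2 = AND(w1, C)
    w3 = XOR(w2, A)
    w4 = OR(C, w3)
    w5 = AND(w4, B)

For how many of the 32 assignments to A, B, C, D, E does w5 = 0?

20

w5 = AND(w4, B) must be 0, so at least one of w4, B is 0.
Enumerating the 32 input combinations, 20 give w5 = 0 and 12 give w5 = 1.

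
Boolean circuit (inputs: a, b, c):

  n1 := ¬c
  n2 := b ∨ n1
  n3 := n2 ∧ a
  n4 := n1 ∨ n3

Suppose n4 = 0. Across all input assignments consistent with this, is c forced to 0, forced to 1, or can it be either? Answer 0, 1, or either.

n4 = n1 ∨ n3 must be 0, so both n1 = 0 and n3 = 0.
Every assignment with n4 = 0 has c = 1; there are 3 such assignment(s).
  a=0, b=0, c=1
  a=0, b=1, c=1
  a=1, b=0, c=1

1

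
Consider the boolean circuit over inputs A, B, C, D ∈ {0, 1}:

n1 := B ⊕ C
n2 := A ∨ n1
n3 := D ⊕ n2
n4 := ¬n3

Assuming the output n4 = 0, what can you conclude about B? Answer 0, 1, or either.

Both values of B occur among assignments with n4 = 0:
  B=0: A=0, B=0, C=0, D=1
  B=1: A=0, B=1, C=0, D=0

either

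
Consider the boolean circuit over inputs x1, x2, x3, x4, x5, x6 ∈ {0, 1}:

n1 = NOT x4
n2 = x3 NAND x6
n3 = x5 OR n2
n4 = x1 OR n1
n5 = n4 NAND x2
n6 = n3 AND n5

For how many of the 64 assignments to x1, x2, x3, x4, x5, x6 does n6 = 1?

n6 = n3 AND n5 must be 1, so both n3 = 1 and n5 = 1.
Enumerating the 64 input combinations, 35 give n6 = 1 and 29 give n6 = 0.

35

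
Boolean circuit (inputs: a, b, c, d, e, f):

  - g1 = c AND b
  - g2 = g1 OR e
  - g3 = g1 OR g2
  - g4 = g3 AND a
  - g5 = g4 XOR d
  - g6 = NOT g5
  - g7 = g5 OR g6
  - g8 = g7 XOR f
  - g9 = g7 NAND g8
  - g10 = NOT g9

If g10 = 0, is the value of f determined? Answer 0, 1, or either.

g10 = NOT g9 must be 0, so g9 = 1.
g9 = g7 NAND g8 must be 1, so at least one of g7, g8 is 0.
Every assignment with g10 = 0 has f = 1; there are 32 such assignment(s).

1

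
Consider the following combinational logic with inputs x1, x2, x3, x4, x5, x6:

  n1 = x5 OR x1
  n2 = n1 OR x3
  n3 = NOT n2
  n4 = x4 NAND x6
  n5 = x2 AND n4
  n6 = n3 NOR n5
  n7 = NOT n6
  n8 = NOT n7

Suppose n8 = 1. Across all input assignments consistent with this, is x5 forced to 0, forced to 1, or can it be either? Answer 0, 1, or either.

either

Both values of x5 occur among assignments with n8 = 1:
  x5=0: x1=0, x2=0, x3=1, x4=0, x5=0, x6=0
  x5=1: x1=0, x2=0, x3=0, x4=0, x5=1, x6=0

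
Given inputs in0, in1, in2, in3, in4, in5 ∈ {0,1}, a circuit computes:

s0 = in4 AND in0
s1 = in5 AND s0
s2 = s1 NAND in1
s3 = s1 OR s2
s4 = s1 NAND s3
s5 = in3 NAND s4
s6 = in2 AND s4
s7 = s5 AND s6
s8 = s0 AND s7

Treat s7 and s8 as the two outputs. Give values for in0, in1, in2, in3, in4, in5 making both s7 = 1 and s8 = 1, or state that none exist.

in0=1, in1=1, in2=1, in3=0, in4=1, in5=0

Check with in0=1, in1=1, in2=1, in3=0, in4=1, in5=0:
s0 = in4 AND in0 = 1 AND 1 = 1
s1 = in5 AND s0 = 0 AND 1 = 0
s2 = s1 NAND in1 = 0 NAND 1 = 1
s3 = s1 OR s2 = 0 OR 1 = 1
s4 = s1 NAND s3 = 0 NAND 1 = 1
s5 = in3 NAND s4 = 0 NAND 1 = 1
s6 = in2 AND s4 = 1 AND 1 = 1
s7 = s5 AND s6 = 1 AND 1 = 1
s8 = s0 AND s7 = 1 AND 1 = 1
So s7 = 1 and s8 = 1.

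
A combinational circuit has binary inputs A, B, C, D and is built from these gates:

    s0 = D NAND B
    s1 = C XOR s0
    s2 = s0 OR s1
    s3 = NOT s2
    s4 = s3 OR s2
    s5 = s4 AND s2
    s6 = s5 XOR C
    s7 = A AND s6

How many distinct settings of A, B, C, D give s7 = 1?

s7 = A AND s6 must be 1, so both A = 1 and s6 = 1.
s6 = s5 XOR C must be 1, so s5 and C differ.
Enumerating the 16 input combinations, 3 give s7 = 1 and 13 give s7 = 0.

3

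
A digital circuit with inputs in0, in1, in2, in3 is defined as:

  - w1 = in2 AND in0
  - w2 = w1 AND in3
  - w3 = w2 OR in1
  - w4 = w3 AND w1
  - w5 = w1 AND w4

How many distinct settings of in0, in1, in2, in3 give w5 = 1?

3

w5 = w1 AND w4 must be 1, so both w1 = 1 and w4 = 1.
w1 = in2 AND in0 must be 1, so both in2 = 1 and in0 = 1.
Enumerating the 16 input combinations, 3 give w5 = 1 and 13 give w5 = 0.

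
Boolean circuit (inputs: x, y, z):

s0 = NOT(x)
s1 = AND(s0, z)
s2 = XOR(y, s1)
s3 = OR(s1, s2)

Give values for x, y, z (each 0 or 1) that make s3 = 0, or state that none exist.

x=1 y=0 z=0

s3 = OR(s1, s2) must be 0, so both s1 = 0 and s2 = 0.
s1 = AND(s0, z) must be 0, so at least one of s0, z is 0.
s2 = XOR(y, s1) must be 0, so y and s1 are equal.
Check with x=1 y=0 z=0:
s0 = NOT(x) = NOT 1 = 0
s1 = AND(s0, z) = AND(0, 0) = 0
s2 = XOR(y, s1) = XOR(0, 0) = 0
s3 = OR(s1, s2) = OR(0, 0) = 0
So s3 = 0 as required.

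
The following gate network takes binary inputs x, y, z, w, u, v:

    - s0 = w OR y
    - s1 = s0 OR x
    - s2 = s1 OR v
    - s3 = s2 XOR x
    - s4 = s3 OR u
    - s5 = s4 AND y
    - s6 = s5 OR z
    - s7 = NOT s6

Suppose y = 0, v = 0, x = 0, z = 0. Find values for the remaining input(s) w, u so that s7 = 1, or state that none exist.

w=1, u=1

s7 = NOT s6 must be 1, so s6 = 0.
Check with y = 0, v = 0, x = 0, z = 0 and w=1, u=1:
s0 = w OR y = 1 OR 0 = 1
s1 = s0 OR x = 1 OR 0 = 1
s2 = s1 OR v = 1 OR 0 = 1
s3 = s2 XOR x = 1 XOR 0 = 1
s4 = s3 OR u = 1 OR 1 = 1
s5 = s4 AND y = 1 AND 0 = 0
s6 = s5 OR z = 0 OR 0 = 0
s7 = NOT s6 = NOT 0 = 1
So s7 = 1.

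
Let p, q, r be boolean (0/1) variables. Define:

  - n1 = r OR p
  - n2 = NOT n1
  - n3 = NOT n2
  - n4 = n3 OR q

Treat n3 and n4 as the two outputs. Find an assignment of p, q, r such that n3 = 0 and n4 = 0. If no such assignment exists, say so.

Check with p=0, q=0, r=0:
n1 = r OR p = 0 OR 0 = 0
n2 = NOT n1 = NOT 0 = 1
n3 = NOT n2 = NOT 1 = 0
n4 = n3 OR q = 0 OR 0 = 0
So n3 = 0 and n4 = 0.

p=0, q=0, r=0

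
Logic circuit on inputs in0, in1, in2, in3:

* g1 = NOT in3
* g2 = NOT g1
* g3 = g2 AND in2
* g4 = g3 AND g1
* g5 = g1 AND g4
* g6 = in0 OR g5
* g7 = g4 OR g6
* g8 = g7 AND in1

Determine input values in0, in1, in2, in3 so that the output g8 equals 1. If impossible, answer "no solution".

in0=1, in1=1, in2=1, in3=1

g8 = g7 AND in1 must be 1, so both g7 = 1 and in1 = 1.
g7 = g4 OR g6 must be 1, so at least one of g4, g6 is 1.
Check with in0=1, in1=1, in2=1, in3=1:
g1 = NOT in3 = NOT 1 = 0
g2 = NOT g1 = NOT 0 = 1
g3 = g2 AND in2 = 1 AND 1 = 1
g4 = g3 AND g1 = 1 AND 0 = 0
g5 = g1 AND g4 = 0 AND 0 = 0
g6 = in0 OR g5 = 1 OR 0 = 1
g7 = g4 OR g6 = 0 OR 1 = 1
g8 = g7 AND in1 = 1 AND 1 = 1
So g8 = 1 as required.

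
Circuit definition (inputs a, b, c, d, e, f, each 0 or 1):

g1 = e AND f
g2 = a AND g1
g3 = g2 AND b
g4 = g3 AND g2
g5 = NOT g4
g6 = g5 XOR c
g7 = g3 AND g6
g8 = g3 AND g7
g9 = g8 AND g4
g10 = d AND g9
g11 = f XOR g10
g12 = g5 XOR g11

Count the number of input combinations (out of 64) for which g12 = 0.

29

g12 = g5 XOR g11 must be 0, so g5 and g11 are equal.
Enumerating the 64 input combinations, 29 give g12 = 0 and 35 give g12 = 1.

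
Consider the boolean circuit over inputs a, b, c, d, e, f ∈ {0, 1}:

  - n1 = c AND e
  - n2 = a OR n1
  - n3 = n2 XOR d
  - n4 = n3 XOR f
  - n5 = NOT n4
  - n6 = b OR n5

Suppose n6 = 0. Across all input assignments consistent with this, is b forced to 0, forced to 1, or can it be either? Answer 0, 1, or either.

0

n6 = b OR n5 must be 0, so both b = 0 and n5 = 0.
n5 = NOT n4 must be 0, so n4 = 1.
Every assignment with n6 = 0 has b = 0; there are 16 such assignment(s).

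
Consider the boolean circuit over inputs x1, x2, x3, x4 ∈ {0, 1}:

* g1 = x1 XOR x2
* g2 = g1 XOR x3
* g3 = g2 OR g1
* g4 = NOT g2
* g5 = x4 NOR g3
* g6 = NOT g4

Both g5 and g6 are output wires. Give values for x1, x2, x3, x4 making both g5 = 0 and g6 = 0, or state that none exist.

x1=1, x2=1, x3=0, x4=1

Check with x1=1, x2=1, x3=0, x4=1:
g1 = x1 XOR x2 = 1 XOR 1 = 0
g2 = g1 XOR x3 = 0 XOR 0 = 0
g3 = g2 OR g1 = 0 OR 0 = 0
g4 = NOT g2 = NOT 0 = 1
g5 = x4 NOR g3 = 1 NOR 0 = 0
g6 = NOT g4 = NOT 1 = 0
So g5 = 0 and g6 = 0.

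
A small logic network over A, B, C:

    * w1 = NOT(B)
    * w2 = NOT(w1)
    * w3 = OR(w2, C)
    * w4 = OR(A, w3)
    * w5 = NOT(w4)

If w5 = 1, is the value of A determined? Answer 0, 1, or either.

w5 = NOT(w4) must be 1, so w4 = 0.
Every assignment with w5 = 1 has A = 0; there are 1 such assignment(s).
  A=0, B=0, C=0

0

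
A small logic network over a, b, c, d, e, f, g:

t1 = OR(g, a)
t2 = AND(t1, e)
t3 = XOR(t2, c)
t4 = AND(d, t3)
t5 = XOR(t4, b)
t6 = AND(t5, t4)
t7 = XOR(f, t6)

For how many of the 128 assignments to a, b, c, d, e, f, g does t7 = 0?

t7 = XOR(f, t6) must be 0, so f and t6 are equal.
Enumerating the 128 input combinations, 64 give t7 = 0 and 64 give t7 = 1.

64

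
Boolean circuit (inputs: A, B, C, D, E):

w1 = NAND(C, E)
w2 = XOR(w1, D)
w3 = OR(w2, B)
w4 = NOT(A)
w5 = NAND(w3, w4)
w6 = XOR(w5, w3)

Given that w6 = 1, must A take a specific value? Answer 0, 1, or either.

Both values of A occur among assignments with w6 = 1:
  A=0: A=0, B=0, C=0, D=0, E=0
  A=1: A=1, B=0, C=0, D=1, E=0

either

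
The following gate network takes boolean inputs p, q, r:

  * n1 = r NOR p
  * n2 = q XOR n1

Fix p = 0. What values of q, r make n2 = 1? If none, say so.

n2 = q XOR n1 must be 1, so q and n1 differ.
Check with p = 0 and q=1, r=1:
n1 = r NOR p = 1 NOR 0 = 0
n2 = q XOR n1 = 1 XOR 0 = 1
So n2 = 1.

q=1 r=1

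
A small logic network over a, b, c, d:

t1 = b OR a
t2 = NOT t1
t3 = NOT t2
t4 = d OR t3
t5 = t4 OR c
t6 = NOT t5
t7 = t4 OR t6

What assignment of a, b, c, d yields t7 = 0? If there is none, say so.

t7 = t4 OR t6 must be 0, so both t4 = 0 and t6 = 0.
Check with a=0, b=0, c=1, d=0:
t1 = b OR a = 0 OR 0 = 0
t2 = NOT t1 = NOT 0 = 1
t3 = NOT t2 = NOT 1 = 0
t4 = d OR t3 = 0 OR 0 = 0
t5 = t4 OR c = 0 OR 1 = 1
t6 = NOT t5 = NOT 1 = 0
t7 = t4 OR t6 = 0 OR 0 = 0
So t7 = 0 as required.

a=0, b=0, c=1, d=0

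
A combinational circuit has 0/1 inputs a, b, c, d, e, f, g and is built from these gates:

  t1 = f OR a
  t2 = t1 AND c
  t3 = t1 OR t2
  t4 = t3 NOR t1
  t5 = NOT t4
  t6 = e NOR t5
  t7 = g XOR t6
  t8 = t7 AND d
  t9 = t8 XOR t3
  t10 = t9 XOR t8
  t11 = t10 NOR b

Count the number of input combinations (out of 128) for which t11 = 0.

t11 = t10 NOR b must be 0, so at least one of t10, b is 1.
Enumerating the 128 input combinations, 112 give t11 = 0 and 16 give t11 = 1.

112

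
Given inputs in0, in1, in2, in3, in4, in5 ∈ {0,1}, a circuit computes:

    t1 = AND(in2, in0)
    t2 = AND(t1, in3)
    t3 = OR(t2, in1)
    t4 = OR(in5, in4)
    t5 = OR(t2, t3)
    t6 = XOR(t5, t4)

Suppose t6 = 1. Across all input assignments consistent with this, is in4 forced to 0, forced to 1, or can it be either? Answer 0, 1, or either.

either

Both values of in4 occur among assignments with t6 = 1:
  in4=0: in0=0, in1=0, in2=0, in3=0, in4=0, in5=1
  in4=1: in0=0, in1=0, in2=0, in3=0, in4=1, in5=0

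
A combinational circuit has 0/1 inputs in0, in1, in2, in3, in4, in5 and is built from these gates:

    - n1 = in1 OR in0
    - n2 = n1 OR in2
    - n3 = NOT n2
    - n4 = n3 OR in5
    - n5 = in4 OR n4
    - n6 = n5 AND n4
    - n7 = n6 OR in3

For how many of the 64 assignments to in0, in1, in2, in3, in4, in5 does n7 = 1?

n7 = n6 OR in3 must be 1, so at least one of n6, in3 is 1.
Enumerating the 64 input combinations, 50 give n7 = 1 and 14 give n7 = 0.

50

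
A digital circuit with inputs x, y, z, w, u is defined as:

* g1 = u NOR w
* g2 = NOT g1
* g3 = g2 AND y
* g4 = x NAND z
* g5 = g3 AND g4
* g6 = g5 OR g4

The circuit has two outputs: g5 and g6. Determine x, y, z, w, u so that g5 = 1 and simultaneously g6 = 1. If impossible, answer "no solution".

x=1, y=1, z=0, w=0, u=1

Check with x=1, y=1, z=0, w=0, u=1:
g1 = u NOR w = 1 NOR 0 = 0
g2 = NOT g1 = NOT 0 = 1
g3 = g2 AND y = 1 AND 1 = 1
g4 = x NAND z = 1 NAND 0 = 1
g5 = g3 AND g4 = 1 AND 1 = 1
g6 = g5 OR g4 = 1 OR 1 = 1
So g5 = 1 and g6 = 1.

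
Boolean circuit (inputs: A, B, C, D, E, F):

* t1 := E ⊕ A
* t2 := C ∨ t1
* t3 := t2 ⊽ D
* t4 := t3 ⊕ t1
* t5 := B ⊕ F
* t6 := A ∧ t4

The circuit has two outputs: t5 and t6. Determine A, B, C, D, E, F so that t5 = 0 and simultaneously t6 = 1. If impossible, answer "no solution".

Check with A=1, B=0, C=0, D=0, E=0, F=0:
t1 = E ⊕ A = 0 ⊕ 1 = 1
t2 = C ∨ t1 = 0 ∨ 1 = 1
t3 = t2 ⊽ D = 1 ⊽ 0 = 0
t4 = t3 ⊕ t1 = 0 ⊕ 1 = 1
t5 = B ⊕ F = 0 ⊕ 0 = 0
t6 = A ∧ t4 = 1 ∧ 1 = 1
So t5 = 0 and t6 = 1.

A=1, B=0, C=0, D=0, E=0, F=0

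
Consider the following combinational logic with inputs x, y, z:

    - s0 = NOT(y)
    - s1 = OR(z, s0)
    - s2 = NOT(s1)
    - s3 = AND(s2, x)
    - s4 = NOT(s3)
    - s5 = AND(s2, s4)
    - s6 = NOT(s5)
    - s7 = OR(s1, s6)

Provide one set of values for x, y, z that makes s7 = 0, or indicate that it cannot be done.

x=0, y=1, z=0

s7 = OR(s1, s6) must be 0, so both s1 = 0 and s6 = 0.
Check with x=0, y=1, z=0:
s0 = NOT(y) = NOT 1 = 0
s1 = OR(z, s0) = OR(0, 0) = 0
s2 = NOT(s1) = NOT 0 = 1
s3 = AND(s2, x) = AND(1, 0) = 0
s4 = NOT(s3) = NOT 0 = 1
s5 = AND(s2, s4) = AND(1, 1) = 1
s6 = NOT(s5) = NOT 1 = 0
s7 = OR(s1, s6) = OR(0, 0) = 0
So s7 = 0 as required.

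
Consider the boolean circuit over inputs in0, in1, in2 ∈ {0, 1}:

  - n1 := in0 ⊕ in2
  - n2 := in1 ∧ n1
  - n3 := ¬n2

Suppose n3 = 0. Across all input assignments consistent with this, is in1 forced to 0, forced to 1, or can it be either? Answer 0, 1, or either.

n3 = ¬n2 must be 0, so n2 = 1.
Every assignment with n3 = 0 has in1 = 1; there are 2 such assignment(s).
  in0=0, in1=1, in2=1
  in0=1, in1=1, in2=0

1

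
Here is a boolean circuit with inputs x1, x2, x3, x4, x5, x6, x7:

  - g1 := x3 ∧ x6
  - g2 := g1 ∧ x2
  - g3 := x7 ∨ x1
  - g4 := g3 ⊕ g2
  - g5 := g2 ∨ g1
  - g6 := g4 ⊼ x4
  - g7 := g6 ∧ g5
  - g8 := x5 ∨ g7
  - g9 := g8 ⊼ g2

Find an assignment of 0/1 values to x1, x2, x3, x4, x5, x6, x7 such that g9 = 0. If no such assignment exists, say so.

x1=1 x2=1 x3=1 x4=1 x5=0 x6=1 x7=1

Check with x1=1 x2=1 x3=1 x4=1 x5=0 x6=1 x7=1:
g1 = x3 ∧ x6 = 1 ∧ 1 = 1
g2 = g1 ∧ x2 = 1 ∧ 1 = 1
g3 = x7 ∨ x1 = 1 ∨ 1 = 1
g4 = g3 ⊕ g2 = 1 ⊕ 1 = 0
g5 = g2 ∨ g1 = 1 ∨ 1 = 1
g6 = g4 ⊼ x4 = 0 ⊼ 1 = 1
g7 = g6 ∧ g5 = 1 ∧ 1 = 1
g8 = x5 ∨ g7 = 0 ∨ 1 = 1
g9 = g8 ⊼ g2 = 1 ⊼ 1 = 0
So g9 = 0 as required.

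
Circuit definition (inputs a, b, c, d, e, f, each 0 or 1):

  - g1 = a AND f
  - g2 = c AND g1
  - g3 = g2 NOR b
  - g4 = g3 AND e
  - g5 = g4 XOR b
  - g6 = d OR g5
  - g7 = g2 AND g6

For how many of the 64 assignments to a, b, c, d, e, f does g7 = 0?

58

g7 = g2 AND g6 must be 0, so at least one of g2, g6 is 0.
Enumerating the 64 input combinations, 58 give g7 = 0 and 6 give g7 = 1.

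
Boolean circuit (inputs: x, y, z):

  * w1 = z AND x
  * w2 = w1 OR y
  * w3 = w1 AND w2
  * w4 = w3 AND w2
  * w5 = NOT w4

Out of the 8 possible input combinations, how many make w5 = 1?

w5 = NOT w4 must be 1, so w4 = 0.
w4 = w3 AND w2 must be 0, so at least one of w3, w2 is 0.
Satisfying assignments:
  x=0, y=0, z=0
  x=0, y=0, z=1
  x=0, y=1, z=0
  x=0, y=1, z=1
  x=1, y=0, z=0
  x=1, y=1, z=0

6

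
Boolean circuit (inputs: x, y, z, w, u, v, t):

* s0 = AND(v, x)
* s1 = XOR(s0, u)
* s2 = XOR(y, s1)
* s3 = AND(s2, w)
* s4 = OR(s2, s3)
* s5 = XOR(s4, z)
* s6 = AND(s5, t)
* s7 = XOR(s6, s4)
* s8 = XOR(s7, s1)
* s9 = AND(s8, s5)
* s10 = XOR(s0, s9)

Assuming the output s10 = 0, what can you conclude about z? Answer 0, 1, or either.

Both values of z occur among assignments with s10 = 0:
  z=0: x=0, y=0, z=0, w=0, u=0, v=0, t=0
  z=1: x=0, y=0, z=1, w=0, u=0, v=0, t=0

either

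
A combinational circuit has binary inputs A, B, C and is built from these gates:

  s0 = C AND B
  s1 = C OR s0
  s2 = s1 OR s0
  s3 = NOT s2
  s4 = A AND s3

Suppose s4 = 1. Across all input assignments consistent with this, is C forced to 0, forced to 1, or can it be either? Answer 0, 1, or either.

s4 = A AND s3 must be 1, so both A = 1 and s3 = 1.
s3 = NOT s2 must be 1, so s2 = 0.
s2 = s1 OR s0 must be 0, so both s1 = 0 and s0 = 0.
Every assignment with s4 = 1 has C = 0; there are 2 such assignment(s).
  A=1, B=0, C=0
  A=1, B=1, C=0

0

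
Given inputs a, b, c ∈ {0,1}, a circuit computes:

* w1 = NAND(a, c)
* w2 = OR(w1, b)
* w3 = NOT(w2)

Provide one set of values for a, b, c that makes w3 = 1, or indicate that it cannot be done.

w3 = NOT(w2) must be 1, so w2 = 0.
Check with a=1, b=0, c=1:
w1 = NAND(a, c) = NAND(1, 1) = 0
w2 = OR(w1, b) = OR(0, 0) = 0
w3 = NOT(w2) = NOT 0 = 1
So w3 = 1 as required.

a=1, b=0, c=1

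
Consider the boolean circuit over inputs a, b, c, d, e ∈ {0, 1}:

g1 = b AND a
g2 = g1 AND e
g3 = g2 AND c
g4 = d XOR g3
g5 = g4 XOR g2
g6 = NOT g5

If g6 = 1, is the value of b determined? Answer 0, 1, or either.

either

Both values of b occur among assignments with g6 = 1:
  b=0: a=0, b=0, c=0, d=0, e=0
  b=1: a=0, b=1, c=0, d=0, e=0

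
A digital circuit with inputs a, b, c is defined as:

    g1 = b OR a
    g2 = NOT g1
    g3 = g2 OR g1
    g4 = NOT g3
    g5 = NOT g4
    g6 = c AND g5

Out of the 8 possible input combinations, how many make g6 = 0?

g6 = c AND g5 must be 0, so at least one of c, g5 is 0.
Enumerating the 8 input combinations, 4 give g6 = 0 and 4 give g6 = 1.

4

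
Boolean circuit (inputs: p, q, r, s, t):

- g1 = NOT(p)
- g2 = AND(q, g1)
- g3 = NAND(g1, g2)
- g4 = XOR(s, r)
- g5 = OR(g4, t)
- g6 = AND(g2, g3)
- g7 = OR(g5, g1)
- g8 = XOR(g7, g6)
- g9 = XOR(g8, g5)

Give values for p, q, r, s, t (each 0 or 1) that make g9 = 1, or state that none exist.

g9 = XOR(g8, g5) must be 1, so g8 and g5 differ.
Check with p=0, q=1, r=1, s=1, t=0:
g1 = NOT(p) = NOT 0 = 1
g2 = AND(q, g1) = AND(1, 1) = 1
g3 = NAND(g1, g2) = NAND(1, 1) = 0
g4 = XOR(s, r) = XOR(1, 1) = 0
g5 = OR(g4, t) = OR(0, 0) = 0
g6 = AND(g2, g3) = AND(1, 0) = 0
g7 = OR(g5, g1) = OR(0, 1) = 1
g8 = XOR(g7, g6) = XOR(1, 0) = 1
g9 = XOR(g8, g5) = XOR(1, 0) = 1
So g9 = 1 as required.

p=0, q=1, r=1, s=1, t=0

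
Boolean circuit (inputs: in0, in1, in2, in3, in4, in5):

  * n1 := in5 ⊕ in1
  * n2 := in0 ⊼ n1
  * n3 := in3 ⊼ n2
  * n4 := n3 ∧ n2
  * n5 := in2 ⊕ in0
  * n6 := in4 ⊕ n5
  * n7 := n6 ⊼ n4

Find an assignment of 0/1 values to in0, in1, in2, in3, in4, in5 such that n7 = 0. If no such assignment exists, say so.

in0=1, in1=1, in2=1, in3=0, in4=1, in5=1

n7 = n6 ⊼ n4 must be 0, so both n6 = 1 and n4 = 1.
n6 = in4 ⊕ n5 must be 1, so in4 and n5 differ.
Check with in0=1, in1=1, in2=1, in3=0, in4=1, in5=1:
n1 = in5 ⊕ in1 = 1 ⊕ 1 = 0
n2 = in0 ⊼ n1 = 1 ⊼ 0 = 1
n3 = in3 ⊼ n2 = 0 ⊼ 1 = 1
n4 = n3 ∧ n2 = 1 ∧ 1 = 1
n5 = in2 ⊕ in0 = 1 ⊕ 1 = 0
n6 = in4 ⊕ n5 = 1 ⊕ 0 = 1
n7 = n6 ⊼ n4 = 1 ⊼ 1 = 0
So n7 = 0 as required.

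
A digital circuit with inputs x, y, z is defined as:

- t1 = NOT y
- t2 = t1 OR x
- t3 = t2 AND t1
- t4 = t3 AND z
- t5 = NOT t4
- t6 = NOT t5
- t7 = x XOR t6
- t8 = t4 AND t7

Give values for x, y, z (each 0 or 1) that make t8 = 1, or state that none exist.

t8 = t4 AND t7 must be 1, so both t4 = 1 and t7 = 1.
t4 = t3 AND z must be 1, so both t3 = 1 and z = 1.
t7 = x XOR t6 must be 1, so x and t6 differ.
Check with x=0 y=0 z=1:
t1 = NOT y = NOT 0 = 1
t2 = t1 OR x = 1 OR 0 = 1
t3 = t2 AND t1 = 1 AND 1 = 1
t4 = t3 AND z = 1 AND 1 = 1
t5 = NOT t4 = NOT 1 = 0
t6 = NOT t5 = NOT 0 = 1
t7 = x XOR t6 = 0 XOR 1 = 1
t8 = t4 AND t7 = 1 AND 1 = 1
So t8 = 1 as required.

x=0 y=0 z=1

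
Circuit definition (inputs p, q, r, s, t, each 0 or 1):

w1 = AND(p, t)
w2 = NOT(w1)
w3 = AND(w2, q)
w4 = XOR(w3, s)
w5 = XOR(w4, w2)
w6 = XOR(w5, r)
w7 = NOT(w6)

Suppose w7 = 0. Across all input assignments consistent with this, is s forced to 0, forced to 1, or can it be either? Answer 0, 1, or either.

Both values of s occur among assignments with w7 = 0:
  s=0: p=0, q=0, r=0, s=0, t=0
  s=1: p=0, q=0, r=1, s=1, t=0

either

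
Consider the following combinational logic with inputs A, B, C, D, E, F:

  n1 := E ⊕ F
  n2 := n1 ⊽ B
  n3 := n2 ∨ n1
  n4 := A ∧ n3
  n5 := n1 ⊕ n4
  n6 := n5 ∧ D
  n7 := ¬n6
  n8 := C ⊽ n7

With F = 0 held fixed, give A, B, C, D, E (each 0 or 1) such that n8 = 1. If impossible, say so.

A=0 B=0 C=0 D=1 E=1

n8 = C ⊽ n7 must be 1, so both C = 0 and n7 = 0.
Check with F = 0 and A=0, B=0, C=0, D=1, E=1:
n1 = E ⊕ F = 1 ⊕ 0 = 1
n2 = n1 ⊽ B = 1 ⊽ 0 = 0
n3 = n2 ∨ n1 = 0 ∨ 1 = 1
n4 = A ∧ n3 = 0 ∧ 1 = 0
n5 = n1 ⊕ n4 = 1 ⊕ 0 = 1
n6 = n5 ∧ D = 1 ∧ 1 = 1
n7 = ¬n6 = ¬1 = 0
n8 = C ⊽ n7 = 0 ⊽ 0 = 1
So n8 = 1.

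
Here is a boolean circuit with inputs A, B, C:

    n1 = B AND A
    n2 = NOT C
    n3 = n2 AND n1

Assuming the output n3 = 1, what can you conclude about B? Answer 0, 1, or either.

n3 = n2 AND n1 must be 1, so both n2 = 1 and n1 = 1.
n2 = NOT C must be 1, so C = 0.
n1 = B AND A must be 1, so both B = 1 and A = 1.
Every assignment with n3 = 1 has B = 1; there are 1 such assignment(s).
  A=1, B=1, C=0

1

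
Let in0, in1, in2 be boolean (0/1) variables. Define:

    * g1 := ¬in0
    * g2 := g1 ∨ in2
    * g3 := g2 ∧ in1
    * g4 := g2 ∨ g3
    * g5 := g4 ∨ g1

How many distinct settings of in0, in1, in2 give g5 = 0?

g5 = g4 ∨ g1 must be 0, so both g4 = 0 and g1 = 0.
Satisfying assignments:
  in0=1, in1=0, in2=0
  in0=1, in1=1, in2=0

2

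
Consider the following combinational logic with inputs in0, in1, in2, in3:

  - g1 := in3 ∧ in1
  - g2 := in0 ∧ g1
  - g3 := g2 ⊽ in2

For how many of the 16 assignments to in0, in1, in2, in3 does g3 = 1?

7

g3 = g2 ⊽ in2 must be 1, so both g2 = 0 and in2 = 0.
Enumerating the 16 input combinations, 7 give g3 = 1 and 9 give g3 = 0.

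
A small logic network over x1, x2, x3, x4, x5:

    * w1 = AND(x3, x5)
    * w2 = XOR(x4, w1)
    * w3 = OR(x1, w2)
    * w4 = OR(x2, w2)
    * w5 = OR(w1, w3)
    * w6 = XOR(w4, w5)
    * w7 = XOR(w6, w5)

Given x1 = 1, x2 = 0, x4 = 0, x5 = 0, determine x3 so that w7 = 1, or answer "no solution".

With x1 = 1, x2 = 0, x4 = 0, x5 = 0 fixed, none of the 2 settings of x3 give w7 = 1.
For example, with x3=0:
w1 = AND(x3, x5) = AND(0, 0) = 0
w2 = XOR(x4, w1) = XOR(0, 0) = 0
w3 = OR(x1, w2) = OR(1, 0) = 1
w4 = OR(x2, w2) = OR(0, 0) = 0
w5 = OR(w1, w3) = OR(0, 1) = 1
w6 = XOR(w4, w5) = XOR(0, 1) = 1
w7 = XOR(w6, w5) = XOR(1, 1) = 0
giving w7 = 0 ≠ 1.

no solution exists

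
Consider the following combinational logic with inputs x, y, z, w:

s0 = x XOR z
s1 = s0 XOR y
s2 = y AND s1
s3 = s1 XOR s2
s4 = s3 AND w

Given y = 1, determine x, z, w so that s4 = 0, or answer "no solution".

s4 = s3 AND w must be 0, so at least one of s3, w is 0.
Check with y = 1 and x=1, z=0, w=0:
s0 = x XOR z = 1 XOR 0 = 1
s1 = s0 XOR y = 1 XOR 1 = 0
s2 = y AND s1 = 1 AND 0 = 0
s3 = s1 XOR s2 = 0 XOR 0 = 0
s4 = s3 AND w = 0 AND 0 = 0
So s4 = 0.

x=1, z=0, w=0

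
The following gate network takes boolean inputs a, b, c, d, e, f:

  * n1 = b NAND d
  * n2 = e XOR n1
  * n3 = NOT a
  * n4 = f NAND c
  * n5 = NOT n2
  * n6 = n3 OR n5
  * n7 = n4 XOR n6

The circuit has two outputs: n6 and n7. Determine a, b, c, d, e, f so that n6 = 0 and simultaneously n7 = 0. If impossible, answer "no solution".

a=1, b=0, c=1, d=0, e=0, f=1

Check with a=1, b=0, c=1, d=0, e=0, f=1:
n1 = b NAND d = 0 NAND 0 = 1
n2 = e XOR n1 = 0 XOR 1 = 1
n3 = NOT a = NOT 1 = 0
n4 = f NAND c = 1 NAND 1 = 0
n5 = NOT n2 = NOT 1 = 0
n6 = n3 OR n5 = 0 OR 0 = 0
n7 = n4 XOR n6 = 0 XOR 0 = 0
So n6 = 0 and n7 = 0.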